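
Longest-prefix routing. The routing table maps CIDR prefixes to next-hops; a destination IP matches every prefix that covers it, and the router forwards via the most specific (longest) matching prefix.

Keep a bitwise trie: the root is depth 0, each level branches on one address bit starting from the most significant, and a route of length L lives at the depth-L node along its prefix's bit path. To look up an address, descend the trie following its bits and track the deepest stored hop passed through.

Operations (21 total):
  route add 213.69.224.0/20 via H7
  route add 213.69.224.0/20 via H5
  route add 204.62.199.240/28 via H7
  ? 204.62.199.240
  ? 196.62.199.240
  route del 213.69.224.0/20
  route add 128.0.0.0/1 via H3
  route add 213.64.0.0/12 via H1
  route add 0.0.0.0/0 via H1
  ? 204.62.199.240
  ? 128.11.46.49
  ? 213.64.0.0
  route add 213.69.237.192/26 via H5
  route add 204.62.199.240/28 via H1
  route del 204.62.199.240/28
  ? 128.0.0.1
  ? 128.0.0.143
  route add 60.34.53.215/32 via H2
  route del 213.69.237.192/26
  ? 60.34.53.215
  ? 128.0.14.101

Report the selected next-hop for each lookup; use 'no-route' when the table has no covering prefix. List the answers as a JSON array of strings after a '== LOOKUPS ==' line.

Apply in order:
  + 213.69.224.0/20 (H7) depth=20
  + 213.69.224.0/20 (H5) depth=20
  + 204.62.199.240/28 (H7) depth=28
  lookup 204.62.199.240: bits 1100110000111110110001111111 walk d0:-→d1:-→d2:-→d3:-→d4:-→d5:-→d6:-→d7:-→d8:-→d9:-→d10:-→d11:-→d12:-→d13:-→d14:-→d15:-→d16:-→d17:-→d18:-→d19:-→d20:-→d21:-→d22:-→d23:-→d24:-→d25:-→d26:-→d27:-→d28:H7 -> H7
  lookup 196.62.199.240: bits 1100 walk d0:-→d1:-→d2:-→d3:-→d4:- -> no-route
  del 213.69.224.0/20 (clear depth 20)
  + 128.0.0.0/1 (H3) depth=1
  + 213.64.0.0/12 (H1) depth=12
  + 0.0.0.0/0 (H1) depth=0
  lookup 204.62.199.240: bits 1100110000111110110001111111 walk d0:H1→d1:H3→d2:-→d3:-→d4:-→d5:-→d6:-→d7:-→d8:-→d9:-→d10:-→d11:-→d12:-→d13:-→d14:-→d15:-→d16:-→d17:-→d18:-→d19:-→d20:-→d21:-→d22:-→d23:-→d24:-→d25:-→d26:-→d27:-→d28:H7 -> H7
  lookup 128.11.46.49: bits 1 walk d0:H1→d1:H3 -> H3
  lookup 213.64.0.0: bits 1101010101000 walk d0:H1→d1:H3→d2:-→d3:-→d4:-→d5:-→d6:-→d7:-→d8:-→d9:-→d10:-→d11:-→d12:H1→d13:- -> H1
  + 213.69.237.192/26 (H5) depth=26
  + 204.62.199.240/28 (H1) depth=28
  del 204.62.199.240/28 (clear depth 28)
  lookup 128.0.0.1: bits 1 walk d0:H1→d1:H3 -> H3
  lookup 128.0.0.143: bits 1 walk d0:H1→d1:H3 -> H3
  + 60.34.53.215/32 (H2) depth=32
  del 213.69.237.192/26 (clear depth 26)
  lookup 60.34.53.215: bits 00111100001000100011010111010111 walk d0:H1→d1:-→d2:-→d3:-→d4:-→d5:-→d6:-→d7:-→d8:-→d9:-→d10:-→d11:-→d12:-→d13:-→d14:-→d15:-→d16:-→d17:-→d18:-→d19:-→d20:-→d21:-→d22:-→d23:-→d24:-→d25:-→d26:-→d27:-→d28:-→d29:-→d30:-→d31:-→d32:H2 -> H2
  lookup 128.0.14.101: bits 1 walk d0:H1→d1:H3 -> H3

== LOOKUPS ==
["H7","no-route","H7","H3","H1","H3","H3","H2","H3"]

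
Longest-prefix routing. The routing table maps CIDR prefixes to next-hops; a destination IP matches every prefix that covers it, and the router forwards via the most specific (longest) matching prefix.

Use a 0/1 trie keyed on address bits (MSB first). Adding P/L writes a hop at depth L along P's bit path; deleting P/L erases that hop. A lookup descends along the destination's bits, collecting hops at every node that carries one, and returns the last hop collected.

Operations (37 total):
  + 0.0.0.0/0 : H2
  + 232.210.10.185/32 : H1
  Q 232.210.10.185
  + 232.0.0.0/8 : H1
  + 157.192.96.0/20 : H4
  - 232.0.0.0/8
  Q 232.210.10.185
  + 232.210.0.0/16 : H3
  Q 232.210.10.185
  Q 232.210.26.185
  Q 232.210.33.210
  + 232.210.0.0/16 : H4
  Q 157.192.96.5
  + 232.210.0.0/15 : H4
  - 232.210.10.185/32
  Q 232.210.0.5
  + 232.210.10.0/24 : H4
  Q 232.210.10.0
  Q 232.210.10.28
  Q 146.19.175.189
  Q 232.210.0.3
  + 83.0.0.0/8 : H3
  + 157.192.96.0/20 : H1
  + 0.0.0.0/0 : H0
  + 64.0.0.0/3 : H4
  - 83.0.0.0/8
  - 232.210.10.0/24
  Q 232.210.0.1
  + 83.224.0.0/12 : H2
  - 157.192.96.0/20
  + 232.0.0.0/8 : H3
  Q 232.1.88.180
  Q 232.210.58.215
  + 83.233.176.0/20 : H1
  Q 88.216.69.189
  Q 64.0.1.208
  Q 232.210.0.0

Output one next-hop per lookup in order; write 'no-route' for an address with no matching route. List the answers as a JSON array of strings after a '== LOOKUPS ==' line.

Trace:
  add 0.0.0.0/0 -> H2 at depth 0
  add 232.210.10.185/32 -> H1 at depth 32
  lookup 232.210.10.185: bits 11101000110100100000101010111001 walk d0:H2→d1:-→d2:-→d3:-→d4:-→d5:-→d6:-→d7:-→d8:-→d9:-→d10:-→d11:-→d12:-→d13:-→d14:-→d15:-→d16:-→d17:-→d18:-→d19:-→d20:-→d21:-→d22:-→d23:-→d24:-→d25:-→d26:-→d27:-→d28:-→d29:-→d30:-→d31:-→d32:H1 -> H1
  add 232.0.0.0/8 -> H1 at depth 8
  add 157.192.96.0/20 -> H4 at depth 20
  del 232.0.0.0/8 (clear depth 8)
  lookup 232.210.10.185: bits 11101000110100100000101010111001 walk d0:H2→d1:-→d2:-→d3:-→d4:-→d5:-→d6:-→d7:-→d8:-→d9:-→d10:-→d11:-→d12:-→d13:-→d14:-→d15:-→d16:-→d17:-→d18:-→d19:-→d20:-→d21:-→d22:-→d23:-→d24:-→d25:-→d26:-→d27:-→d28:-→d29:-→d30:-→d31:-→d32:H1 -> H1
  add 232.210.0.0/16 -> H3 at depth 16
  lookup 232.210.10.185: bits 11101000110100100000101010111001 walk d0:H2→d1:-→d2:-→d3:-→d4:-→d5:-→d6:-→d7:-→d8:-→d9:-→d10:-→d11:-→d12:-→d13:-→d14:-→d15:-→d16:H3→d17:-→d18:-→d19:-→d20:-→d21:-→d22:-→d23:-→d24:-→d25:-→d26:-→d27:-→d28:-→d29:-→d30:-→d31:-→d32:H1 -> H1
  lookup 232.210.26.185: bits 1110100011010010000 walk d0:H2→d1:-→d2:-→d3:-→d4:-→d5:-→d6:-→d7:-→d8:-→d9:-→d10:-→d11:-→d12:-→d13:-→d14:-→d15:-→d16:H3→d17:-→d18:-→d19:- -> H3
  lookup 232.210.33.210: bits 111010001101001000 walk d0:H2→d1:-→d2:-→d3:-→d4:-→d5:-→d6:-→d7:-→d8:-→d9:-→d10:-→d11:-→d12:-→d13:-→d14:-→d15:-→d16:H3→d17:-→d18:- -> H3
  add 232.210.0.0/16 -> H4 at depth 16
  lookup 157.192.96.5: bits 10011101110000000110 walk d0:H2→d1:-→d2:-→d3:-→d4:-→d5:-→d6:-→d7:-→d8:-→d9:-→d10:-→d11:-→d12:-→d13:-→d14:-→d15:-→d16:-→d17:-→d18:-→d19:-→d20:H4 -> H4
  add 232.210.0.0/15 -> H4 at depth 15
  del 232.210.10.185/32 (clear depth 32)
  lookup 232.210.0.5: bits 11101000110100100000 walk d0:H2→d1:-→d2:-→d3:-→d4:-→d5:-→d6:-→d7:-→d8:-→d9:-→d10:-→d11:-→d12:-→d13:-→d14:-→d15:H4→d16:H4→d17:-→d18:-→d19:-→d20:- -> H4
  add 232.210.10.0/24 -> H4 at depth 24
  lookup 232.210.10.0: bits 111010001101001000001010 walk d0:H2→d1:-→d2:-→d3:-→d4:-→d5:-→d6:-→d7:-→d8:-→d9:-→d10:-→d11:-→d12:-→d13:-→d14:-→d15:H4→d16:H4→d17:-→d18:-→d19:-→d20:-→d21:-→d22:-→d23:-→d24:H4 -> H4
  lookup 232.210.10.28: bits 111010001101001000001010 walk d0:H2→d1:-→d2:-→d3:-→d4:-→d5:-→d6:-→d7:-→d8:-→d9:-→d10:-→d11:-→d12:-→d13:-→d14:-→d15:H4→d16:H4→d17:-→d18:-→d19:-→d20:-→d21:-→d22:-→d23:-→d24:H4 -> H4
  lookup 146.19.175.189: bits 1001 walk d0:H2→d1:-→d2:-→d3:-→d4:- -> H2
  lookup 232.210.0.3: bits 11101000110100100000 walk d0:H2→d1:-→d2:-→d3:-→d4:-→d5:-→d6:-→d7:-→d8:-→d9:-→d10:-→d11:-→d12:-→d13:-→d14:-→d15:H4→d16:H4→d17:-→d18:-→d19:-→d20:- -> H4
  add 83.0.0.0/8 -> H3 at depth 8
  add 157.192.96.0/20 -> H1 at depth 20
  add 0.0.0.0/0 -> H0 at depth 0
  add 64.0.0.0/3 -> H4 at depth 3
  del 83.0.0.0/8 (clear depth 8)
  del 232.210.10.0/24 (clear depth 24)
  lookup 232.210.0.1: bits 11101000110100100000 walk d0:H0→d1:-→d2:-→d3:-→d4:-→d5:-→d6:-→d7:-→d8:-→d9:-→d10:-→d11:-→d12:-→d13:-→d14:-→d15:H4→d16:H4→d17:-→d18:-→d19:-→d20:- -> H4
  add 83.224.0.0/12 -> H2 at depth 12
  del 157.192.96.0/20 (clear depth 20)
  add 232.0.0.0/8 -> H3 at depth 8
  lookup 232.1.88.180: bits 11101000 walk d0:H0→d1:-→d2:-→d3:-→d4:-→d5:-→d6:-→d7:-→d8:H3 -> H3
  lookup 232.210.58.215: bits 111010001101001000 walk d0:H0→d1:-→d2:-→d3:-→d4:-→d5:-→d6:-→d7:-→d8:H3→d9:-→d10:-→d11:-→d12:-→d13:-→d14:-→d15:H4→d16:H4→d17:-→d18:- -> H4
  add 83.233.176.0/20 -> H1 at depth 20
  lookup 88.216.69.189: bits 0101 walk d0:H0→d1:-→d2:-→d3:H4→d4:- -> H4
  lookup 64.0.1.208: bits 010 walk d0:H0→d1:-→d2:-→d3:H4 -> H4
  lookup 232.210.0.0: bits 11101000110100100000 walk d0:H0→d1:-→d2:-→d3:-→d4:-→d5:-→d6:-→d7:-→d8:H3→d9:-→d10:-→d11:-→d12:-→d13:-→d14:-→d15:H4→d16:H4→d17:-→d18:-→d19:-→d20:- -> H4

== LOOKUPS ==
["H1","H1","H1","H3","H3","H4","H4","H4","H4","H2","H4","H4","H3","H4","H4","H4","H4"]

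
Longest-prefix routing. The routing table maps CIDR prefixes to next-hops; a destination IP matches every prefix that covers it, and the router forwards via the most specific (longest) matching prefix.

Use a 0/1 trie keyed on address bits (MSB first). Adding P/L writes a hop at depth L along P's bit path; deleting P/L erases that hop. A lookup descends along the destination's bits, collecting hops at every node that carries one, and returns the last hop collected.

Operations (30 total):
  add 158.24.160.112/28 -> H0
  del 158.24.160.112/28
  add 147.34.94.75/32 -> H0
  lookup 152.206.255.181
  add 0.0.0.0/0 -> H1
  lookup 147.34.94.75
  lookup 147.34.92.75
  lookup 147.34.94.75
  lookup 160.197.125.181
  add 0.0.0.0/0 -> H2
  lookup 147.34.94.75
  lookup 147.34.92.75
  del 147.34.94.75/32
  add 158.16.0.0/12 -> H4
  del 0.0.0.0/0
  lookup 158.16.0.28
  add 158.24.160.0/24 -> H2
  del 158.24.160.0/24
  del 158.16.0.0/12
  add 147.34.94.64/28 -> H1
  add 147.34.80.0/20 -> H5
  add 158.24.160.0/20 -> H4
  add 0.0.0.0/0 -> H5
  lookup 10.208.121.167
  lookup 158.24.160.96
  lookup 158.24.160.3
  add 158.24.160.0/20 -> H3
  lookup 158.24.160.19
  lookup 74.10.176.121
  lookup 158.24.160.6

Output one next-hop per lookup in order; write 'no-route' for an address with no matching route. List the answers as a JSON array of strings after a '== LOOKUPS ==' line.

Process each operation:
  add 158.24.160.112/28 -> H0 at depth 28
  - 158.24.160.112/28 clear@28
  add 147.34.94.75/32 -> H0 at depth 32
  Q 152.206.255.181: descend 10011 ; hops seen [∅] ; pick no-route
  add 0.0.0.0/0 -> H1 at depth 0
  Q 147.34.94.75: descend 10010011001000100101111001001011 ; hops seen [H1,H0] ; pick H0
  Q 147.34.92.75: descend 1001001100100010010111 ; hops seen [H1] ; pick H1
  Q 147.34.94.75: descend 10010011001000100101111001001011 ; hops seen [H1,H0] ; pick H0
  Q 160.197.125.181: descend 10 ; hops seen [H1] ; pick H1
  add 0.0.0.0/0 -> H2 at depth 0
  Q 147.34.94.75: descend 10010011001000100101111001001011 ; hops seen [H2,H0] ; pick H0
  Q 147.34.92.75: descend 1001001100100010010111 ; hops seen [H2] ; pick H2
  - 147.34.94.75/32 clear@32
  add 158.16.0.0/12 -> H4 at depth 12
  - 0.0.0.0/0 clear@0
  Q 158.16.0.28: descend 100111100001 ; hops seen [H4] ; pick H4
  add 158.24.160.0/24 -> H2 at depth 24
  - 158.24.160.0/24 clear@24
  - 158.16.0.0/12 clear@12
  add 147.34.94.64/28 -> H1 at depth 28
  add 147.34.80.0/20 -> H5 at depth 20
  add 158.24.160.0/20 -> H4 at depth 20
  add 0.0.0.0/0 -> H5 at depth 0
  Q 10.208.121.167: descend ε ; hops seen [H5] ; pick H5
  Q 158.24.160.96: descend 100111100001100010100000011 ; hops seen [H5,H4] ; pick H4
  Q 158.24.160.3: descend 1001111000011000101000000 ; hops seen [H5,H4] ; pick H4
  add 158.24.160.0/20 -> H3 at depth 20
  Q 158.24.160.19: descend 1001111000011000101000000 ; hops seen [H5,H3] ; pick H3
  Q 74.10.176.121: descend ε ; hops seen [H5] ; pick H5
  Q 158.24.160.6: descend 1001111000011000101000000 ; hops seen [H5,H3] ; pick H3

== LOOKUPS ==
["no-route","H0","H1","H0","H1","H0","H2","H4","H5","H4","H4","H3","H5","H3"]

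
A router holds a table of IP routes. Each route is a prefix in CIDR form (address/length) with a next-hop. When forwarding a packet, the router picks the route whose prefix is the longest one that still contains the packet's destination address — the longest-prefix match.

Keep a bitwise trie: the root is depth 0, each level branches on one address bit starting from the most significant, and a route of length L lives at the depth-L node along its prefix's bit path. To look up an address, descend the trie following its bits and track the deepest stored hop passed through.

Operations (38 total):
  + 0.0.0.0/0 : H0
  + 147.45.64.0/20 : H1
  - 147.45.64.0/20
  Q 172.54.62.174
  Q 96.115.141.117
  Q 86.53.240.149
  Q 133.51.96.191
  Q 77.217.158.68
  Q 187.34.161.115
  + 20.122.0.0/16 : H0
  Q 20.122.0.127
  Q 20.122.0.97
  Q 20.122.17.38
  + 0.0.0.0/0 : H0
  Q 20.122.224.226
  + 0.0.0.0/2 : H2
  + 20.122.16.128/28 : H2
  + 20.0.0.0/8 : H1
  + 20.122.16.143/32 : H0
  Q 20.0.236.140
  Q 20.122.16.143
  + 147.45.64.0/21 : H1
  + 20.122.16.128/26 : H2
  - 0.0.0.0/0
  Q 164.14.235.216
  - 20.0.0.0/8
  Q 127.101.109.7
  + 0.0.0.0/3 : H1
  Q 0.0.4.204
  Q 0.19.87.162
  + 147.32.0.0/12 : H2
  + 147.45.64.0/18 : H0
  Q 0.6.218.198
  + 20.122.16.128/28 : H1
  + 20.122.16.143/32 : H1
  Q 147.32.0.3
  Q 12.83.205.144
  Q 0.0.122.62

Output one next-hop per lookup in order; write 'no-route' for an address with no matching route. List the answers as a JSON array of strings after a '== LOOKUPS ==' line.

Trace:
  add 0.0.0.0/0 -> H0 at depth 0
  add 147.45.64.0/20 -> H1 at depth 20
  del 147.45.64.0/20 (clear depth 20)
  Q 172.54.62.174: descend 10 ; hops seen [H0] ; pick H0
  Q 96.115.141.117: descend ε ; hops seen [H0] ; pick H0
  Q 86.53.240.149: descend ε ; hops seen [H0] ; pick H0
  Q 133.51.96.191: descend 100 ; hops seen [H0] ; pick H0
  Q 77.217.158.68: descend ε ; hops seen [H0] ; pick H0
  Q 187.34.161.115: descend 10 ; hops seen [H0] ; pick H0
  add 20.122.0.0/16 -> H0 at depth 16
  Q 20.122.0.127: descend 0001010001111010 ; hops seen [H0,H0] ; pick H0
  Q 20.122.0.97: descend 0001010001111010 ; hops seen [H0,H0] ; pick H0
  Q 20.122.17.38: descend 0001010001111010 ; hops seen [H0,H0] ; pick H0
  add 0.0.0.0/0 -> H0 at depth 0
  Q 20.122.224.226: descend 0001010001111010 ; hops seen [H0,H0] ; pick H0
  add 0.0.0.0/2 -> H2 at depth 2
  add 20.122.16.128/28 -> H2 at depth 28
  add 20.0.0.0/8 -> H1 at depth 8
  add 20.122.16.143/32 -> H0 at depth 32
  Q 20.0.236.140: descend 000101000 ; hops seen [H0,H2,H1] ; pick H1
  Q 20.122.16.143: descend 00010100011110100001000010001111 ; hops seen [H0,H2,H1,H0,H2,H0] ; pick H0
  add 147.45.64.0/21 -> H1 at depth 21
  add 20.122.16.128/26 -> H2 at depth 26
  del 0.0.0.0/0 (clear depth 0)
  Q 164.14.235.216: descend 10 ; hops seen [∅] ; pick no-route
  del 20.0.0.0/8 (clear depth 8)
  Q 127.101.109.7: descend 0 ; hops seen [∅] ; pick no-route
  add 0.0.0.0/3 -> H1 at depth 3
  Q 0.0.4.204: descend 000 ; hops seen [H2,H1] ; pick H1
  Q 0.19.87.162: descend 000 ; hops seen [H2,H1] ; pick H1
  add 147.32.0.0/12 -> H2 at depth 12
  add 147.45.64.0/18 -> H0 at depth 18
  Q 0.6.218.198: descend 000 ; hops seen [H2,H1] ; pick H1
  add 20.122.16.128/28 -> H1 at depth 28
  add 20.122.16.143/32 -> H1 at depth 32
  Q 147.32.0.3: descend 100100110010 ; hops seen [H2] ; pick H2
  Q 12.83.205.144: descend 000 ; hops seen [H2,H1] ; pick H1
  Q 0.0.122.62: descend 000 ; hops seen [H2,H1] ; pick H1

== LOOKUPS ==
["H0","H0","H0","H0","H0","H0","H0","H0","H0","H0","H1","H0","no-route","no-route","H1","H1","H1","H2","H1","H1"]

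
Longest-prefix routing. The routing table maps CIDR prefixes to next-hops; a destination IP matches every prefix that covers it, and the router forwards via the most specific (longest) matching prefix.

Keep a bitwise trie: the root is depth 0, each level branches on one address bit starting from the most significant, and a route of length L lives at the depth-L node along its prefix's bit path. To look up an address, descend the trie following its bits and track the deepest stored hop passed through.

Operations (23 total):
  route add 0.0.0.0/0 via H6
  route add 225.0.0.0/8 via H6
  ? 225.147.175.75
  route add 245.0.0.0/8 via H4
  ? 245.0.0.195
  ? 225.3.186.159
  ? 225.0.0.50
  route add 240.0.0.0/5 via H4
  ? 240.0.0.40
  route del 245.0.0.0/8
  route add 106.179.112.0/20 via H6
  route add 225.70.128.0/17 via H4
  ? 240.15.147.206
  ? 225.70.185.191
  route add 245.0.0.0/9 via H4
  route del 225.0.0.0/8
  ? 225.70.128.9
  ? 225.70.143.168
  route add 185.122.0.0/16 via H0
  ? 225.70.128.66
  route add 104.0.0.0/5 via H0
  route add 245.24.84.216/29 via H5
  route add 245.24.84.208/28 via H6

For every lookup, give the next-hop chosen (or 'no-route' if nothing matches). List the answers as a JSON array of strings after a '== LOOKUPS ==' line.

Trace:
  + 0.0.0.0/0 (H6) depth=0
  + 225.0.0.0/8 (H6) depth=8
  ? 225.147.175.75  path d0:H6→d1:-→d2:-→d3:-→d4:-→d5:-→d6:-→d7:-→d8:H6  best=H6
  + 245.0.0.0/8 (H4) depth=8
  ? 245.0.0.195  path d0:H6→d1:-→d2:-→d3:-→d4:-→d5:-→d6:-→d7:-→d8:H4  best=H4
  ? 225.3.186.159  path d0:H6→d1:-→d2:-→d3:-→d4:-→d5:-→d6:-→d7:-→d8:H6  best=H6
  ? 225.0.0.50  path d0:H6→d1:-→d2:-→d3:-→d4:-→d5:-→d6:-→d7:-→d8:H6  best=H6
  + 240.0.0.0/5 (H4) depth=5
  ? 240.0.0.40  path d0:H6→d1:-→d2:-→d3:-→d4:-→d5:H4  best=H4
  - 245.0.0.0/8 clear@8
  + 106.179.112.0/20 (H6) depth=20
  + 225.70.128.0/17 (H4) depth=17
  ? 240.15.147.206  path d0:H6→d1:-→d2:-→d3:-→d4:-→d5:H4  best=H4
  ? 225.70.185.191  path d0:H6→d1:-→d2:-→d3:-→d4:-→d5:-→d6:-→d7:-→d8:H6→d9:-→d10:-→d11:-→d12:-→d13:-→d14:-→d15:-→d16:-→d17:H4  best=H4
  + 245.0.0.0/9 (H4) depth=9
  - 225.0.0.0/8 clear@8
  ? 225.70.128.9  path d0:H6→d1:-→d2:-→d3:-→d4:-→d5:-→d6:-→d7:-→d8:-→d9:-→d10:-→d11:-→d12:-→d13:-→d14:-→d15:-→d16:-→d17:H4  best=H4
  ? 225.70.143.168  path d0:H6→d1:-→d2:-→d3:-→d4:-→d5:-→d6:-→d7:-→d8:-→d9:-→d10:-→d11:-→d12:-→d13:-→d14:-→d15:-→d16:-→d17:H4  best=H4
  + 185.122.0.0/16 (H0) depth=16
  ? 225.70.128.66  path d0:H6→d1:-→d2:-→d3:-→d4:-→d5:-→d6:-→d7:-→d8:-→d9:-→d10:-→d11:-→d12:-→d13:-→d14:-→d15:-→d16:-→d17:H4  best=H4
  + 104.0.0.0/5 (H0) depth=5
  + 245.24.84.216/29 (H5) depth=29
  + 245.24.84.208/28 (H6) depth=28

== LOOKUPS ==
["H6","H4","H6","H6","H4","H4","H4","H4","H4","H4"]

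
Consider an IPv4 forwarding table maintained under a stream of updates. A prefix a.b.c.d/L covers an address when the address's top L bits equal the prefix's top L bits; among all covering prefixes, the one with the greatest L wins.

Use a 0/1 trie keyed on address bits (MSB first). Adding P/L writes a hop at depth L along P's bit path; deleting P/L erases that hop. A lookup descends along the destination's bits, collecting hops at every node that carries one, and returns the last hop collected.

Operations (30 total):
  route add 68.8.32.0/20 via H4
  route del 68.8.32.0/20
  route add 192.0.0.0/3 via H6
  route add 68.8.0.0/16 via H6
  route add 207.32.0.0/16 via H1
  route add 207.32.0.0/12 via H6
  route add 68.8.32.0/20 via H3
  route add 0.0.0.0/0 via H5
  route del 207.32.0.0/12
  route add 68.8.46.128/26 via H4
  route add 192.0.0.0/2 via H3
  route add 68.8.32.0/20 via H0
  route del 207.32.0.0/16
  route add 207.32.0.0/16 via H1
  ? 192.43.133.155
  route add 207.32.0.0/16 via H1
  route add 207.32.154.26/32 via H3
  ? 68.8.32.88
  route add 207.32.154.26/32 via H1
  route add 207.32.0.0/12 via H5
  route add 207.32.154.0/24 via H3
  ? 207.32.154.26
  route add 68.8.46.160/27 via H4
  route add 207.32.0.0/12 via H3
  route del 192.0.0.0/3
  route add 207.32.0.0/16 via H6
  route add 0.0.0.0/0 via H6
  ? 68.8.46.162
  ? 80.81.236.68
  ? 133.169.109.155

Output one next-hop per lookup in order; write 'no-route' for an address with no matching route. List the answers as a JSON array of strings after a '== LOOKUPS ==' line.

Trace:
  add 68.8.32.0/20 -> H4 at depth 20
  del 68.8.32.0/20 (clear depth 20)
  add 192.0.0.0/3 -> H6 at depth 3
  add 68.8.0.0/16 -> H6 at depth 16
  add 207.32.0.0/16 -> H1 at depth 16
  add 207.32.0.0/12 -> H6 at depth 12
  add 68.8.32.0/20 -> H3 at depth 20
  add 0.0.0.0/0 -> H5 at depth 0
  del 207.32.0.0/12 (clear depth 12)
  add 68.8.46.128/26 -> H4 at depth 26
  add 192.0.0.0/2 -> H3 at depth 2
  add 68.8.32.0/20 -> H0 at depth 20
  del 207.32.0.0/16 (clear depth 16)
  add 207.32.0.0/16 -> H1 at depth 16
  ? 192.43.133.155  path d0:H5→d1:-→d2:H3→d3:H6→d4:-  best=H6
  add 207.32.0.0/16 -> H1 at depth 16
  add 207.32.154.26/32 -> H3 at depth 32
  ? 68.8.32.88  path d0:H5→d1:-→d2:-→d3:-→d4:-→d5:-→d6:-→d7:-→d8:-→d9:-→d10:-→d11:-→d12:-→d13:-→d14:-→d15:-→d16:H6→d17:-→d18:-→d19:-→d20:H0  best=H0
  add 207.32.154.26/32 -> H1 at depth 32
  add 207.32.0.0/12 -> H5 at depth 12
  add 207.32.154.0/24 -> H3 at depth 24
  ? 207.32.154.26  path d0:H5→d1:-→d2:H3→d3:H6→d4:-→d5:-→d6:-→d7:-→d8:-→d9:-→d10:-→d11:-→d12:H5→d13:-→d14:-→d15:-→d16:H1→d17:-→d18:-→d19:-→d20:-→d21:-→d22:-→d23:-→d24:H3→d25:-→d26:-→d27:-→d28:-→d29:-→d30:-→d31:-→d32:H1  best=H1
  add 68.8.46.160/27 -> H4 at depth 27
  add 207.32.0.0/12 -> H3 at depth 12
  del 192.0.0.0/3 (clear depth 3)
  add 207.32.0.0/16 -> H6 at depth 16
  add 0.0.0.0/0 -> H6 at depth 0
  ? 68.8.46.162  path d0:H6→d1:-→d2:-→d3:-→d4:-→d5:-→d6:-→d7:-→d8:-→d9:-→d10:-→d11:-→d12:-→d13:-→d14:-→d15:-→d16:H6→d17:-→d18:-→d19:-→d20:H0→d21:-→d22:-→d23:-→d24:-→d25:-→d26:H4→d27:H4  best=H4
  ? 80.81.236.68  path d0:H6→d1:-→d2:-→d3:-  best=H6
  ? 133.169.109.155  path d0:H6→d1:-  best=H6

== LOOKUPS ==
["H6","H0","H1","H4","H6","H6"]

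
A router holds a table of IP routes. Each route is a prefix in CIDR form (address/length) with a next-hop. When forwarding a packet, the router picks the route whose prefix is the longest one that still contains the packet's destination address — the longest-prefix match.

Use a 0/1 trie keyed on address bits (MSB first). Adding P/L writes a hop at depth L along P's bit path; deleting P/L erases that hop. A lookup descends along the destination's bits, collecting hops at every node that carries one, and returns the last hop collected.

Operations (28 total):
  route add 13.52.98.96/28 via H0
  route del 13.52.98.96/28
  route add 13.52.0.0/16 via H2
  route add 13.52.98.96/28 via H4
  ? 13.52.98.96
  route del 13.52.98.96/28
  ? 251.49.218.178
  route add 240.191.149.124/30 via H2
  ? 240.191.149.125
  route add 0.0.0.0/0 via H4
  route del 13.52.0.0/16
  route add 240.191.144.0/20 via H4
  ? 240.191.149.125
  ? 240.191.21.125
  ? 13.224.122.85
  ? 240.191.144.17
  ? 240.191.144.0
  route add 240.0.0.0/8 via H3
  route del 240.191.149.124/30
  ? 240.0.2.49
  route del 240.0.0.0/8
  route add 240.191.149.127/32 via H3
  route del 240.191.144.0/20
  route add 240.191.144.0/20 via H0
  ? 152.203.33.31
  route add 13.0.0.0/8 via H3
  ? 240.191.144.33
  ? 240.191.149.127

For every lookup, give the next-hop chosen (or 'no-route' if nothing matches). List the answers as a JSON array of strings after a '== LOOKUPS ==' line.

Apply in order:
  add 13.52.98.96/28 -> H0 at depth 28
  - 13.52.98.96/28 clear@28
  add 13.52.0.0/16 -> H2 at depth 16
  add 13.52.98.96/28 -> H4 at depth 28
  lookup 13.52.98.96: bits 0000110100110100011000100110 walk d0:-→d1:-→d2:-→d3:-→d4:-→d5:-→d6:-→d7:-→d8:-→d9:-→d10:-→d11:-→d12:-→d13:-→d14:-→d15:-→d16:H2→d17:-→d18:-→d19:-→d20:-→d21:-→d22:-→d23:-→d24:-→d25:-→d26:-→d27:-→d28:H4 -> H4
  - 13.52.98.96/28 clear@28
  lookup 251.49.218.178: bits ε walk d0:- -> no-route
  add 240.191.149.124/30 -> H2 at depth 30
  lookup 240.191.149.125: bits 111100001011111110010101011111 walk d0:-→d1:-→d2:-→d3:-→d4:-→d5:-→d6:-→d7:-→d8:-→d9:-→d10:-→d11:-→d12:-→d13:-→d14:-→d15:-→d16:-→d17:-→d18:-→d19:-→d20:-→d21:-→d22:-→d23:-→d24:-→d25:-→d26:-→d27:-→d28:-→d29:-→d30:H2 -> H2
  add 0.0.0.0/0 -> H4 at depth 0
  - 13.52.0.0/16 clear@16
  add 240.191.144.0/20 -> H4 at depth 20
  lookup 240.191.149.125: bits 111100001011111110010101011111 walk d0:H4→d1:-→d2:-→d3:-→d4:-→d5:-→d6:-→d7:-→d8:-→d9:-→d10:-→d11:-→d12:-→d13:-→d14:-→d15:-→d16:-→d17:-→d18:-→d19:-→d20:H4→d21:-→d22:-→d23:-→d24:-→d25:-→d26:-→d27:-→d28:-→d29:-→d30:H2 -> H2
  lookup 240.191.21.125: bits 1111000010111111 walk d0:H4→d1:-→d2:-→d3:-→d4:-→d5:-→d6:-→d7:-→d8:-→d9:-→d10:-→d11:-→d12:-→d13:-→d14:-→d15:-→d16:- -> H4
  lookup 13.224.122.85: bits 00001101 walk d0:H4→d1:-→d2:-→d3:-→d4:-→d5:-→d6:-→d7:-→d8:- -> H4
  lookup 240.191.144.17: bits 111100001011111110010 walk d0:H4→d1:-→d2:-→d3:-→d4:-→d5:-→d6:-→d7:-→d8:-→d9:-→d10:-→d11:-→d12:-→d13:-→d14:-→d15:-→d16:-→d17:-→d18:-→d19:-→d20:H4→d21:- -> H4
  lookup 240.191.144.0: bits 111100001011111110010 walk d0:H4→d1:-→d2:-→d3:-→d4:-→d5:-→d6:-→d7:-→d8:-→d9:-→d10:-→d11:-→d12:-→d13:-→d14:-→d15:-→d16:-→d17:-→d18:-→d19:-→d20:H4→d21:- -> H4
  add 240.0.0.0/8 -> H3 at depth 8
  - 240.191.149.124/30 clear@30
  lookup 240.0.2.49: bits 11110000 walk d0:H4→d1:-→d2:-→d3:-→d4:-→d5:-→d6:-→d7:-→d8:H3 -> H3
  - 240.0.0.0/8 clear@8
  add 240.191.149.127/32 -> H3 at depth 32
  - 240.191.144.0/20 clear@20
  add 240.191.144.0/20 -> H0 at depth 20
  lookup 152.203.33.31: bits 1 walk d0:H4→d1:- -> H4
  add 13.0.0.0/8 -> H3 at depth 8
  lookup 240.191.144.33: bits 111100001011111110010 walk d0:H4→d1:-→d2:-→d3:-→d4:-→d5:-→d6:-→d7:-→d8:-→d9:-→d10:-→d11:-→d12:-→d13:-→d14:-→d15:-→d16:-→d17:-→d18:-→d19:-→d20:H0→d21:- -> H0
  lookup 240.191.149.127: bits 11110000101111111001010101111111 walk d0:H4→d1:-→d2:-→d3:-→d4:-→d5:-→d6:-→d7:-→d8:-→d9:-→d10:-→d11:-→d12:-→d13:-→d14:-→d15:-→d16:-→d17:-→d18:-→d19:-→d20:H0→d21:-→d22:-→d23:-→d24:-→d25:-→d26:-→d27:-→d28:-→d29:-→d30:-→d31:-→d32:H3 -> H3

== LOOKUPS ==
["H4","no-route","H2","H2","H4","H4","H4","H4","H3","H4","H0","H3"]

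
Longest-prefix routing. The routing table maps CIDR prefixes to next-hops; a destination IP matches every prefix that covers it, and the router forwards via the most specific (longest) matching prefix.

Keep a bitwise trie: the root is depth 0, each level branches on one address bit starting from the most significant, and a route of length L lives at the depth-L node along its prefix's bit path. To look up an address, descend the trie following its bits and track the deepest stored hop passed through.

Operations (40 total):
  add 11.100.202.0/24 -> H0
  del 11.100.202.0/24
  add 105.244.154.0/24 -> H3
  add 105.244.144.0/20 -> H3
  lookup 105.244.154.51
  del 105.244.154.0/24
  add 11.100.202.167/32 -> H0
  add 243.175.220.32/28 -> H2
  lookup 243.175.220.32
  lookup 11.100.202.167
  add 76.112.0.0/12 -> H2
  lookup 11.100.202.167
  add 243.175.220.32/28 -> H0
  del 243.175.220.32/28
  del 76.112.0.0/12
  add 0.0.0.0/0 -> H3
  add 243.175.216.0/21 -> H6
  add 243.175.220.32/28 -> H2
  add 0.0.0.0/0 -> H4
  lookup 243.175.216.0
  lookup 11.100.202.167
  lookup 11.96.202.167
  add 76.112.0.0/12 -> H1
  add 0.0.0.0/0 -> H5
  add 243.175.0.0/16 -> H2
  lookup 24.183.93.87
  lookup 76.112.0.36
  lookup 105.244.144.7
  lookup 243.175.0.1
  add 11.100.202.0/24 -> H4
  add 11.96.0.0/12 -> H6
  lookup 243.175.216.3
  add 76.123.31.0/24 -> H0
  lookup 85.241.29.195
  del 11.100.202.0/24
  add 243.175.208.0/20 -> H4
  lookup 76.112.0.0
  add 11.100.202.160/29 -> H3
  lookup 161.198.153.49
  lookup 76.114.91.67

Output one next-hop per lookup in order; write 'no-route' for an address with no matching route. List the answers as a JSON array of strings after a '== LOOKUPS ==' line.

Trace:
  add 11.100.202.0/24 -> H0 at depth 24
  - 11.100.202.0/24 clear@24
  add 105.244.154.0/24 -> H3 at depth 24
  add 105.244.144.0/20 -> H3 at depth 20
  Q 105.244.154.51: descend 011010011111010010011010 ; hops seen [H3,H3] ; pick H3
  - 105.244.154.0/24 clear@24
  add 11.100.202.167/32 -> H0 at depth 32
  add 243.175.220.32/28 -> H2 at depth 28
  Q 243.175.220.32: descend 1111001110101111110111000010 ; hops seen [H2] ; pick H2
  Q 11.100.202.167: descend 00001011011001001100101010100111 ; hops seen [H0] ; pick H0
  add 76.112.0.0/12 -> H2 at depth 12
  Q 11.100.202.167: descend 00001011011001001100101010100111 ; hops seen [H0] ; pick H0
  add 243.175.220.32/28 -> H0 at depth 28
  - 243.175.220.32/28 clear@28
  - 76.112.0.0/12 clear@12
  add 0.0.0.0/0 -> H3 at depth 0
  add 243.175.216.0/21 -> H6 at depth 21
  add 243.175.220.32/28 -> H2 at depth 28
  add 0.0.0.0/0 -> H4 at depth 0
  Q 243.175.216.0: descend 111100111010111111011 ; hops seen [H4,H6] ; pick H6
  Q 11.100.202.167: descend 00001011011001001100101010100111 ; hops seen [H4,H0] ; pick H0
  Q 11.96.202.167: descend 0000101101100 ; hops seen [H4] ; pick H4
  add 76.112.0.0/12 -> H1 at depth 12
  add 0.0.0.0/0 -> H5 at depth 0
  add 243.175.0.0/16 -> H2 at depth 16
  Q 24.183.93.87: descend 000 ; hops seen [H5] ; pick H5
  Q 76.112.0.36: descend 010011000111 ; hops seen [H5,H1] ; pick H1
  Q 105.244.144.7: descend 01101001111101001001 ; hops seen [H5,H3] ; pick H3
  Q 243.175.0.1: descend 1111001110101111 ; hops seen [H5,H2] ; pick H2
  add 11.100.202.0/24 -> H4 at depth 24
  add 11.96.0.0/12 -> H6 at depth 12
  Q 243.175.216.3: descend 111100111010111111011 ; hops seen [H5,H2,H6] ; pick H6
  add 76.123.31.0/24 -> H0 at depth 24
  Q 85.241.29.195: descend 010 ; hops seen [H5] ; pick H5
  - 11.100.202.0/24 clear@24
  add 243.175.208.0/20 -> H4 at depth 20
  Q 76.112.0.0: descend 010011000111 ; hops seen [H5,H1] ; pick H1
  add 11.100.202.160/29 -> H3 at depth 29
  Q 161.198.153.49: descend 1 ; hops seen [H5] ; pick H5
  Q 76.114.91.67: descend 010011000111 ; hops seen [H5,H1] ; pick H1

== LOOKUPS ==
["H3","H2","H0","H0","H6","H0","H4","H5","H1","H3","H2","H6","H5","H1","H5","H1"]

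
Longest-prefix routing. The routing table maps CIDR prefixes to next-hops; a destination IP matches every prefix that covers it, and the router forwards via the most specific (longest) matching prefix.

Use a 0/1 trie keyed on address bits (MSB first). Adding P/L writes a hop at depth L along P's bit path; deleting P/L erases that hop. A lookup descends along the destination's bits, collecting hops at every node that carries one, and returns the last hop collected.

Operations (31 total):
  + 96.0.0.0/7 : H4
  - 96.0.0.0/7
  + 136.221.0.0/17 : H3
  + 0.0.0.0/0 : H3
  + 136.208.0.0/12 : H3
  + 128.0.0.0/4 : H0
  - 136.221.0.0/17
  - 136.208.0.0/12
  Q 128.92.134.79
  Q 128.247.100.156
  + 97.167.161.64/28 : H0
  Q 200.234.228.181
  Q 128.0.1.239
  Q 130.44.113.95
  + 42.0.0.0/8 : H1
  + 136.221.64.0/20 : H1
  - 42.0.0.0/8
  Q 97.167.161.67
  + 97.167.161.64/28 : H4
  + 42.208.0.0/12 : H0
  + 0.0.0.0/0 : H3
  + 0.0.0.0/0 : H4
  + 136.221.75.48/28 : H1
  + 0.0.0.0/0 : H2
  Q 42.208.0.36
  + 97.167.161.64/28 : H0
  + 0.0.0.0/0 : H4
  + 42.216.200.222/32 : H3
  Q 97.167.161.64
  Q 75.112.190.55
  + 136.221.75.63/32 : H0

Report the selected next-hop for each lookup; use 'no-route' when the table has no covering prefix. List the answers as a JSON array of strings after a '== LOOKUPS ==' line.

Apply in order:
  + 96.0.0.0/7 (H4) depth=7
  - 96.0.0.0/7 clear@7
  + 136.221.0.0/17 (H3) depth=17
  + 0.0.0.0/0 (H3) depth=0
  + 136.208.0.0/12 (H3) depth=12
  + 128.0.0.0/4 (H0) depth=4
  - 136.221.0.0/17 clear@17
  - 136.208.0.0/12 clear@12
  lookup 128.92.134.79: bits 1000 walk d0:H3→d1:-→d2:-→d3:-→d4:H0 -> H0
  lookup 128.247.100.156: bits 1000 walk d0:H3→d1:-→d2:-→d3:-→d4:H0 -> H0
  + 97.167.161.64/28 (H0) depth=28
  lookup 200.234.228.181: bits 1 walk d0:H3→d1:- -> H3
  lookup 128.0.1.239: bits 1000 walk d0:H3→d1:-→d2:-→d3:-→d4:H0 -> H0
  lookup 130.44.113.95: bits 1000 walk d0:H3→d1:-→d2:-→d3:-→d4:H0 -> H0
  + 42.0.0.0/8 (H1) depth=8
  + 136.221.64.0/20 (H1) depth=20
  - 42.0.0.0/8 clear@8
  lookup 97.167.161.67: bits 0110000110100111101000010100 walk d0:H3→d1:-→d2:-→d3:-→d4:-→d5:-→d6:-→d7:-→d8:-→d9:-→d10:-→d11:-→d12:-→d13:-→d14:-→d15:-→d16:-→d17:-→d18:-→d19:-→d20:-→d21:-→d22:-→d23:-→d24:-→d25:-→d26:-→d27:-→d28:H0 -> H0
  + 97.167.161.64/28 (H4) depth=28
  + 42.208.0.0/12 (H0) depth=12
  + 0.0.0.0/0 (H3) depth=0
  + 0.0.0.0/0 (H4) depth=0
  + 136.221.75.48/28 (H1) depth=28
  + 0.0.0.0/0 (H2) depth=0
  lookup 42.208.0.36: bits 001010101101 walk d0:H2→d1:-→d2:-→d3:-→d4:-→d5:-→d6:-→d7:-→d8:-→d9:-→d10:-→d11:-→d12:H0 -> H0
  + 97.167.161.64/28 (H0) depth=28
  + 0.0.0.0/0 (H4) depth=0
  + 42.216.200.222/32 (H3) depth=32
  lookup 97.167.161.64: bits 0110000110100111101000010100 walk d0:H4→d1:-→d2:-→d3:-→d4:-→d5:-→d6:-→d7:-→d8:-→d9:-→d10:-→d11:-→d12:-→d13:-→d14:-→d15:-→d16:-→d17:-→d18:-→d19:-→d20:-→d21:-→d22:-→d23:-→d24:-→d25:-→d26:-→d27:-→d28:H0 -> H0
  lookup 75.112.190.55: bits 01 walk d0:H4→d1:-→d2:- -> H4
  + 136.221.75.63/32 (H0) depth=32

== LOOKUPS ==
["H0","H0","H3","H0","H0","H0","H0","H0","H4"]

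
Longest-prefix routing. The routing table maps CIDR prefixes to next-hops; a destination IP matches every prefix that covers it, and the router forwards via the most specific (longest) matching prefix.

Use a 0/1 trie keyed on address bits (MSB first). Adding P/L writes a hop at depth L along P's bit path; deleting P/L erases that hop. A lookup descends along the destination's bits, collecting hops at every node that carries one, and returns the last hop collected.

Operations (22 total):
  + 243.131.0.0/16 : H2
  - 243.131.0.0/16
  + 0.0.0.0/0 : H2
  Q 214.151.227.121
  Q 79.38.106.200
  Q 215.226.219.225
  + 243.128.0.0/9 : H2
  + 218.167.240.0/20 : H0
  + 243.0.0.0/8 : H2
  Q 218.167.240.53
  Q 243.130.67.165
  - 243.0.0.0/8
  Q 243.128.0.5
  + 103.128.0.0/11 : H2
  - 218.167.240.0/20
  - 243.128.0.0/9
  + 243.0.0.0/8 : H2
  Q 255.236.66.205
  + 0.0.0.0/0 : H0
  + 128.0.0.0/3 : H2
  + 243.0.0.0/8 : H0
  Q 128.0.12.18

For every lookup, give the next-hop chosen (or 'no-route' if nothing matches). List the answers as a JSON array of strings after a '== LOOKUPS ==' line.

Process each operation:
  + 243.131.0.0/16 (H2) depth=16
  del 243.131.0.0/16 (clear depth 16)
  + 0.0.0.0/0 (H2) depth=0
  lookup 214.151.227.121: bits 11 walk d0:H2→d1:-→d2:- -> H2
  lookup 79.38.106.200: bits ε walk d0:H2 -> H2
  lookup 215.226.219.225: bits 11 walk d0:H2→d1:-→d2:- -> H2
  + 243.128.0.0/9 (H2) depth=9
  + 218.167.240.0/20 (H0) depth=20
  + 243.0.0.0/8 (H2) depth=8
  lookup 218.167.240.53: bits 11011010101001111111 walk d0:H2→d1:-→d2:-→d3:-→d4:-→d5:-→d6:-→d7:-→d8:-→d9:-→d10:-→d11:-→d12:-→d13:-→d14:-→d15:-→d16:-→d17:-→d18:-→d19:-→d20:H0 -> H0
  lookup 243.130.67.165: bits 111100111000001 walk d0:H2→d1:-→d2:-→d3:-→d4:-→d5:-→d6:-→d7:-→d8:H2→d9:H2→d10:-→d11:-→d12:-→d13:-→d14:-→d15:- -> H2
  del 243.0.0.0/8 (clear depth 8)
  lookup 243.128.0.5: bits 11110011100000 walk d0:H2→d1:-→d2:-→d3:-→d4:-→d5:-→d6:-→d7:-→d8:-→d9:H2→d10:-→d11:-→d12:-→d13:-→d14:- -> H2
  + 103.128.0.0/11 (H2) depth=11
  del 218.167.240.0/20 (clear depth 20)
  del 243.128.0.0/9 (clear depth 9)
  + 243.0.0.0/8 (H2) depth=8
  lookup 255.236.66.205: bits 1111 walk d0:H2→d1:-→d2:-→d3:-→d4:- -> H2
  + 0.0.0.0/0 (H0) depth=0
  + 128.0.0.0/3 (H2) depth=3
  + 243.0.0.0/8 (H0) depth=8
  lookup 128.0.12.18: bits 100 walk d0:H0→d1:-→d2:-→d3:H2 -> H2

== LOOKUPS ==
["H2","H2","H2","H0","H2","H2","H2","H2"]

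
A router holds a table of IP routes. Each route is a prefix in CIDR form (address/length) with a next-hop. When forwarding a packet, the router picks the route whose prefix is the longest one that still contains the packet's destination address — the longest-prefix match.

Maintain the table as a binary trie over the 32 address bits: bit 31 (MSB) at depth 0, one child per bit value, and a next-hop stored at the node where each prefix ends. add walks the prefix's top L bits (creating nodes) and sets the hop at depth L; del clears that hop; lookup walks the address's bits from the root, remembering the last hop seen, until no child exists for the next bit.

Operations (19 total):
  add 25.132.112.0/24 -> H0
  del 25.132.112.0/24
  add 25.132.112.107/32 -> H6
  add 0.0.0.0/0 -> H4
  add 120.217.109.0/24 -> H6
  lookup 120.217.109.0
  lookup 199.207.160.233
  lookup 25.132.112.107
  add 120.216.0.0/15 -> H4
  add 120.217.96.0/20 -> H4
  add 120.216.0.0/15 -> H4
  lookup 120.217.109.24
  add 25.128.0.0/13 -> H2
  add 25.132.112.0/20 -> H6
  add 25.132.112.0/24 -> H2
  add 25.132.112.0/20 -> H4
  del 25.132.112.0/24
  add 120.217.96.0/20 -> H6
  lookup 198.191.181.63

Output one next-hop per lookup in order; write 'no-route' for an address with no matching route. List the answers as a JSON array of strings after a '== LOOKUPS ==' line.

Trace:
  + 25.132.112.0/24 (H0) depth=24
  - 25.132.112.0/24 clear@24
  + 25.132.112.107/32 (H6) depth=32
  + 0.0.0.0/0 (H4) depth=0
  + 120.217.109.0/24 (H6) depth=24
  ? 120.217.109.0  path d0:H4→d1:-→d2:-→d3:-→d4:-→d5:-→d6:-→d7:-→d8:-→d9:-→d10:-→d11:-→d12:-→d13:-→d14:-→d15:-→d16:-→d17:-→d18:-→d19:-→d20:-→d21:-→d22:-→d23:-→d24:H6  best=H6
  ? 199.207.160.233  path d0:H4  best=H4
  ? 25.132.112.107  path d0:H4→d1:-→d2:-→d3:-→d4:-→d5:-→d6:-→d7:-→d8:-→d9:-→d10:-→d11:-→d12:-→d13:-→d14:-→d15:-→d16:-→d17:-→d18:-→d19:-→d20:-→d21:-→d22:-→d23:-→d24:-→d25:-→d26:-→d27:-→d28:-→d29:-→d30:-→d31:-→d32:H6  best=H6
  + 120.216.0.0/15 (H4) depth=15
  + 120.217.96.0/20 (H4) depth=20
  + 120.216.0.0/15 (H4) depth=15
  ? 120.217.109.24  path d0:H4→d1:-→d2:-→d3:-→d4:-→d5:-→d6:-→d7:-→d8:-→d9:-→d10:-→d11:-→d12:-→d13:-→d14:-→d15:H4→d16:-→d17:-→d18:-→d19:-→d20:H4→d21:-→d22:-→d23:-→d24:H6  best=H6
  + 25.128.0.0/13 (H2) depth=13
  + 25.132.112.0/20 (H6) depth=20
  + 25.132.112.0/24 (H2) depth=24
  + 25.132.112.0/20 (H4) depth=20
  - 25.132.112.0/24 clear@24
  + 120.217.96.0/20 (H6) depth=20
  ? 198.191.181.63  path d0:H4  best=H4

== LOOKUPS ==
["H6","H4","H6","H6","H4"]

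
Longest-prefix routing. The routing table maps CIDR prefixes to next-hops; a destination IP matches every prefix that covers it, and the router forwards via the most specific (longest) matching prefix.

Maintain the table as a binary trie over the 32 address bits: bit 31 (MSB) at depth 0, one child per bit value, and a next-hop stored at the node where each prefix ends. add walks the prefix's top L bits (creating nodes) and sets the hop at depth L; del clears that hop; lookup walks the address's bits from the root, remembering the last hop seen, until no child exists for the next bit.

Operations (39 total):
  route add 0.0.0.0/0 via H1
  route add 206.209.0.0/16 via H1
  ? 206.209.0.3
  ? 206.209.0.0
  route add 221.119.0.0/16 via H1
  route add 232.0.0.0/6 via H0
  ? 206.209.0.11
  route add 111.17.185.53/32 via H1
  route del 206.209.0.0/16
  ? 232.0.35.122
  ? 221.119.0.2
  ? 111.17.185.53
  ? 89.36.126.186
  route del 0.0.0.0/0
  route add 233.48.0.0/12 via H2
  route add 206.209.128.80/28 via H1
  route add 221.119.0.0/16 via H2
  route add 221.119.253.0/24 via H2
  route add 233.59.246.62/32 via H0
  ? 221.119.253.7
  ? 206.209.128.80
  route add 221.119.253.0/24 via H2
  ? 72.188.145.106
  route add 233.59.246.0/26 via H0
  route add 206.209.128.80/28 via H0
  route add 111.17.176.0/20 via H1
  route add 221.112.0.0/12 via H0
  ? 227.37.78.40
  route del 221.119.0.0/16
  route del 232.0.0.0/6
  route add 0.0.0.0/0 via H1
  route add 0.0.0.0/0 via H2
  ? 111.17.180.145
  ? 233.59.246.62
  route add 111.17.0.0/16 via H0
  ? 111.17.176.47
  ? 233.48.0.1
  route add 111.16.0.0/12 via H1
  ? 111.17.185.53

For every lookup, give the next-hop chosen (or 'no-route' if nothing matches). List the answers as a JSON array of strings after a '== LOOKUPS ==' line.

Trace:
  add 0.0.0.0/0 -> H1 at depth 0
  add 206.209.0.0/16 -> H1 at depth 16
  lookup 206.209.0.3: bits 1100111011010001 walk d0:H1→d1:-→d2:-→d3:-→d4:-→d5:-→d6:-→d7:-→d8:-→d9:-→d10:-→d11:-→d12:-→d13:-→d14:-→d15:-→d16:H1 -> H1
  lookup 206.209.0.0: bits 1100111011010001 walk d0:H1→d1:-→d2:-→d3:-→d4:-→d5:-→d6:-→d7:-→d8:-→d9:-→d10:-→d11:-→d12:-→d13:-→d14:-→d15:-→d16:H1 -> H1
  add 221.119.0.0/16 -> H1 at depth 16
  add 232.0.0.0/6 -> H0 at depth 6
  lookup 206.209.0.11: bits 1100111011010001 walk d0:H1→d1:-→d2:-→d3:-→d4:-→d5:-→d6:-→d7:-→d8:-→d9:-→d10:-→d11:-→d12:-→d13:-→d14:-→d15:-→d16:H1 -> H1
  add 111.17.185.53/32 -> H1 at depth 32
  del 206.209.0.0/16 (clear depth 16)
  lookup 232.0.35.122: bits 111010 walk d0:H1→d1:-→d2:-→d3:-→d4:-→d5:-→d6:H0 -> H0
  lookup 221.119.0.2: bits 1101110101110111 walk d0:H1→d1:-→d2:-→d3:-→d4:-→d5:-→d6:-→d7:-→d8:-→d9:-→d10:-→d11:-→d12:-→d13:-→d14:-→d15:-→d16:H1 -> H1
  lookup 111.17.185.53: bits 01101111000100011011100100110101 walk d0:H1→d1:-→d2:-→d3:-→d4:-→d5:-→d6:-→d7:-→d8:-→d9:-→d10:-→d11:-→d12:-→d13:-→d14:-→d15:-→d16:-→d17:-→d18:-→d19:-→d20:-→d21:-→d22:-→d23:-→d24:-→d25:-→d26:-→d27:-→d28:-→d29:-→d30:-→d31:-→d32:H1 -> H1
  lookup 89.36.126.186: bits 01 walk d0:H1→d1:-→d2:- -> H1
  del 0.0.0.0/0 (clear depth 0)
  add 233.48.0.0/12 -> H2 at depth 12
  add 206.209.128.80/28 -> H1 at depth 28
  add 221.119.0.0/16 -> H2 at depth 16
  add 221.119.253.0/24 -> H2 at depth 24
  add 233.59.246.62/32 -> H0 at depth 32
  lookup 221.119.253.7: bits 110111010111011111111101 walk d0:-→d1:-→d2:-→d3:-→d4:-→d5:-→d6:-→d7:-→d8:-→d9:-→d10:-→d11:-→d12:-→d13:-→d14:-→d15:-→d16:H2→d17:-→d18:-→d19:-→d20:-→d21:-→d22:-→d23:-→d24:H2 -> H2
  lookup 206.209.128.80: bits 1100111011010001100000000101 walk d0:-→d1:-→d2:-→d3:-→d4:-→d5:-→d6:-→d7:-→d8:-→d9:-→d10:-→d11:-→d12:-→d13:-→d14:-→d15:-→d16:-→d17:-→d18:-→d19:-→d20:-→d21:-→d22:-→d23:-→d24:-→d25:-→d26:-→d27:-→d28:H1 -> H1
  add 221.119.253.0/24 -> H2 at depth 24
  lookup 72.188.145.106: bits 01 walk d0:-→d1:-→d2:- -> no-route
  add 233.59.246.0/26 -> H0 at depth 26
  add 206.209.128.80/28 -> H0 at depth 28
  add 111.17.176.0/20 -> H1 at depth 20
  add 221.112.0.0/12 -> H0 at depth 12
  lookup 227.37.78.40: bits 1110 walk d0:-→d1:-→d2:-→d3:-→d4:- -> no-route
  del 221.119.0.0/16 (clear depth 16)
  del 232.0.0.0/6 (clear depth 6)
  add 0.0.0.0/0 -> H1 at depth 0
  add 0.0.0.0/0 -> H2 at depth 0
  lookup 111.17.180.145: bits 01101111000100011011 walk d0:H2→d1:-→d2:-→d3:-→d4:-→d5:-→d6:-→d7:-→d8:-→d9:-→d10:-→d11:-→d12:-→d13:-→d14:-→d15:-→d16:-→d17:-→d18:-→d19:-→d20:H1 -> H1
  lookup 233.59.246.62: bits 11101001001110111111011000111110 walk d0:H2→d1:-→d2:-→d3:-→d4:-→d5:-→d6:-→d7:-→d8:-→d9:-→d10:-→d11:-→d12:H2→d13:-→d14:-→d15:-→d16:-→d17:-→d18:-→d19:-→d20:-→d21:-→d22:-→d23:-→d24:-→d25:-→d26:H0→d27:-→d28:-→d29:-→d30:-→d31:-→d32:H0 -> H0
  add 111.17.0.0/16 -> H0 at depth 16
  lookup 111.17.176.47: bits 01101111000100011011 walk d0:H2→d1:-→d2:-→d3:-→d4:-→d5:-→d6:-→d7:-→d8:-→d9:-→d10:-→d11:-→d12:-→d13:-→d14:-→d15:-→d16:H0→d17:-→d18:-→d19:-→d20:H1 -> H1
  lookup 233.48.0.1: bits 111010010011 walk d0:H2→d1:-→d2:-→d3:-→d4:-→d5:-→d6:-→d7:-→d8:-→d9:-→d10:-→d11:-→d12:H2 -> H2
  add 111.16.0.0/12 -> H1 at depth 12
  lookup 111.17.185.53: bits 01101111000100011011100100110101 walk d0:H2→d1:-→d2:-→d3:-→d4:-→d5:-→d6:-→d7:-→d8:-→d9:-→d10:-→d11:-→d12:H1→d13:-→d14:-→d15:-→d16:H0→d17:-→d18:-→d19:-→d20:H1→d21:-→d22:-→d23:-→d24:-→d25:-→d26:-→d27:-→d28:-→d29:-→d30:-→d31:-→d32:H1 -> H1

== LOOKUPS ==
["H1","H1","H1","H0","H1","H1","H1","H2","H1","no-route","no-route","H1","H0","H1","H2","H1"]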